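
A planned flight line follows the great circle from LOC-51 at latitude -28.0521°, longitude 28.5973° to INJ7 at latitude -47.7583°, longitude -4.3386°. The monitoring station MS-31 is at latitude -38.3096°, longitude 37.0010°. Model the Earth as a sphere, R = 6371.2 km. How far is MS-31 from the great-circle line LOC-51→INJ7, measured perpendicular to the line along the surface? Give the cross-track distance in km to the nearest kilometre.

δ₁₃ = central angle LOC-51→MS-31 = 0.216841 rad  (haversine)
θ₁₃ = bearing LOC-51→MS-31 = 147.790°,  θ₁₂ = bearing LOC-51→INJ7 = 223.290°
dₓₜ = R·arcsin(sin δ₁₃ · sin(θ₁₃ − θ₁₂)) = 6371.2·arcsin(0.21515·sin(-75.500°)) = -1336.858 km
|dₓₜ| = 1336.858 km

1337 km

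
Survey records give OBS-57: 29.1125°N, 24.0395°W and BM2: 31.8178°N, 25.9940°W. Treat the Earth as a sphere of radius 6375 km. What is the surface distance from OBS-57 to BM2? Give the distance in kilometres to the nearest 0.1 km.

354.6 km

Δφ = 2.7053°,  Δλ = -1.9545°
a = sin²(Δφ/2) + cos φ₁ cos φ₂ sin²(Δλ/2) = 0.000773
c = 2·arcsin(√a) = 0.055620 rad = 3.1868°
d = R·c = 6375 × 0.055620 = 354.6 km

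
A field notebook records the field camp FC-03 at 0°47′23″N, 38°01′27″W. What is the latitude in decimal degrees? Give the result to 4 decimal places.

0° + 47′/60 + 23″/3600 = 0 + 0.78333 + 0.00639 = 0.7897°

0.7897°N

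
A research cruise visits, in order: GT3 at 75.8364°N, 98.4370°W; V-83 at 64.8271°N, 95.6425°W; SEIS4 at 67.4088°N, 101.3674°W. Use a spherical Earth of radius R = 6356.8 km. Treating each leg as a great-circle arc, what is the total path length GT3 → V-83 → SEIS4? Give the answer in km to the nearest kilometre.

1610 km

GT3→V-83: c = 0.192796 rad, d = 1225.56 km
V-83→SEIS4: c = 0.060507 rad, d = 384.63 km
Total = 1225.56 + 384.63 = 1610.19 km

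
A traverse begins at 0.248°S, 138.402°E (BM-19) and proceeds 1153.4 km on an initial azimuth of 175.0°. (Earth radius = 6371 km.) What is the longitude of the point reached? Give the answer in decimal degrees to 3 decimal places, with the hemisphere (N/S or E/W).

139.317°E

δ = d/R = 1153.4/6371 = 0.181039 rad
φ₂ = arcsin(sin φ₁ cos δ + cos φ₁ sin δ cos θ)
   = arcsin(-0.00433·0.98366 + 0.99999·0.18005·-0.99619) = -10.58084°
λ₂ = λ₁ + atan2(sin θ sin δ cos φ₁, cos δ − sin φ₁ sin φ₂) = 139.31671°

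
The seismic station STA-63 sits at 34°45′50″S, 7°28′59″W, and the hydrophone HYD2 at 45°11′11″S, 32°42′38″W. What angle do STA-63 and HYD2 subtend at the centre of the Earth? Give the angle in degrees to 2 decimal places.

STA-63: φ = -34.76389°, λ = -7.48306°
HYD2: φ = -45.18639°, λ = -32.71056°
Δφ = -10.4225°,  Δλ = -25.2275°
a = sin²(Δφ/2) + cos φ₁ cos φ₂ sin²(Δλ/2) = 0.035862
c = 2·arcsin(√a) = 0.381044 rad = 21.8322°

21.83°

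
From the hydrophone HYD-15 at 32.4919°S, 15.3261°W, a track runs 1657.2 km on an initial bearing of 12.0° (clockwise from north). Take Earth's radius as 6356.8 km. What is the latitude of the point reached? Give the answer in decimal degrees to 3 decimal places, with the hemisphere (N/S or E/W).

17.841°S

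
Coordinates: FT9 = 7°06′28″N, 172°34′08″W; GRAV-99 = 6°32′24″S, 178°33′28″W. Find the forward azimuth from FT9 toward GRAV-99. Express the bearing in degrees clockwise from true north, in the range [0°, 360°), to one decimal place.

203.8°

FT9: φ = +7.10778°, λ = -172.56889°
GRAV-99: φ = -6.54000°, λ = -178.55778°
Δλ = -5.9889°
y = sin Δλ · cos φ₂ = -0.103657
x = cos φ₁ sin φ₂ − sin φ₁ cos φ₂ cos Δλ = -0.235282
θ = atan2(y, x) = -156.2234° → 203.7766° (mod 360°)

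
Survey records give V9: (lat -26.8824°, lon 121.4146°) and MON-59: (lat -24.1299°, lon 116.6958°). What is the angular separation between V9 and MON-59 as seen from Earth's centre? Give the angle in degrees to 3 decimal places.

Δφ = 2.7525°,  Δλ = -4.7188°
a = sin²(Δφ/2) + cos φ₁ cos φ₂ sin²(Δλ/2) = 0.001956
c = 2·arcsin(√a) = 0.088491 rad = 5.0702°

5.070°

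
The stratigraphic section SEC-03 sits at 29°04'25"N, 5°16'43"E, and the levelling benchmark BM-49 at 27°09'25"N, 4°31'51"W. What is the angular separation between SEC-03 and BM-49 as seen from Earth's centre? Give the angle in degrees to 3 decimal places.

8.859°

SEC-03: φ = +29.07361°, λ = +5.27861°
BM-49: φ = +27.15694°, λ = -4.53083°
Δφ = -1.9167°,  Δλ = -9.8094°
a = sin²(Δφ/2) + cos φ₁ cos φ₂ sin²(Δλ/2) = 0.005964
c = 2·arcsin(√a) = 0.154613 rad = 8.8587°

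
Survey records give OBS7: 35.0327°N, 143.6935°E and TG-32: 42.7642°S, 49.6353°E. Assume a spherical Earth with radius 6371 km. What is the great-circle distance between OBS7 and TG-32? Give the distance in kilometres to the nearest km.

Δφ = -77.7969°,  Δλ = -94.0582°
a = sin²(Δφ/2) + cos φ₁ cos φ₂ sin²(Δλ/2) = 0.716154
c = 2·arcsin(√a) = 2.017848 rad = 115.6142°
d = R·c = 6371 × 2.017848 = 12855.7 km

12856 km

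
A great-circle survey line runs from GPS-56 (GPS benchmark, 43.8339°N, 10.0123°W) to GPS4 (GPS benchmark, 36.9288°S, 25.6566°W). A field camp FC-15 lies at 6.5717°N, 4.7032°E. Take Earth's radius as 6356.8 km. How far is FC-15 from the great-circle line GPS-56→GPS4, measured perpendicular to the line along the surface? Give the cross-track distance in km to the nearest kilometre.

2431 km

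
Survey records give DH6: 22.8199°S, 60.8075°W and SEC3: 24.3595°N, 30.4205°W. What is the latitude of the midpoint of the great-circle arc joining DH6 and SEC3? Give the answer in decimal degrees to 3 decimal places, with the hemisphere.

0.798°N

Bx = cos φ₂ cos Δλ = 0.785833,  By = cos φ₂ sin Δλ = 0.460806
φₘ = atan2(sin φ₁ + sin φ₂, √((cos φ₁ + Bx)² + By²)) = 0.79768°
λₘ = λ₁ + atan2(By, cos φ₁ + Bx) = -45.70530°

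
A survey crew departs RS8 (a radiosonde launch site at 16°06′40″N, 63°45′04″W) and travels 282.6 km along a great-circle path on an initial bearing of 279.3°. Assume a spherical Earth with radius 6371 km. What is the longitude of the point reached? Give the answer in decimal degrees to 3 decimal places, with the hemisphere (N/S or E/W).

RS8: φ = +16.11111°, λ = -63.75111°
δ = d/R = 282.6/6371 = 0.044357 rad
φ₂ = arcsin(sin φ₁ cos δ + cos φ₁ sin δ cos θ)
   = arcsin(0.27750·0.99902 + 0.96073·0.04434·0.16160) = 16.50581°
λ₂ = λ₁ + atan2(sin θ sin δ cos φ₁, cos δ − sin φ₁ sin φ₂) = -66.36704°

66.367°W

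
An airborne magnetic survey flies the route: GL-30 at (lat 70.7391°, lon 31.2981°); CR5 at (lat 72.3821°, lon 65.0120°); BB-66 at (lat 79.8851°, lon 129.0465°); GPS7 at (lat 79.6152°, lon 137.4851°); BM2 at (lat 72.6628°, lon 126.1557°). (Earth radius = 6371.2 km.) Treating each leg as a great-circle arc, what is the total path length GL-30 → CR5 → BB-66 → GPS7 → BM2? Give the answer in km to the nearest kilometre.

3952 km

GL-30→CR5: c = 0.185752 rad, d = 1183.47 km
CR5→BB-66: c = 0.278184 rad, d = 1772.37 km
BB-66→GPS7: c = 0.026603 rad, d = 169.49 km
GPS7→BM2: c = 0.129703 rad, d = 826.36 km
Total = 1183.47 + 1772.37 + 169.49 + 826.36 = 3951.69 km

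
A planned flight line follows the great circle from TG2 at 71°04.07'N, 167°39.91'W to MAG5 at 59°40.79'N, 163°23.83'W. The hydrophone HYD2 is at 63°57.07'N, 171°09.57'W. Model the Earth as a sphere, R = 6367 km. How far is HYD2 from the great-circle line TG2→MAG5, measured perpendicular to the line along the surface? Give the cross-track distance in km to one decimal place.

315.0 km

TG2: φ = +71.06783°, λ = -167.66517°
MAG5: φ = +59.67983°, λ = -163.39717°
HYD2: φ = +63.95117°, λ = -171.15950°
δ₁₃ = central angle TG2→HYD2 = 0.126329 rad  (haversine)
θ₁₃ = bearing TG2→HYD2 = 192.265°,  θ₁₂ = bearing TG2→MAG5 = 169.156°
dₓₜ = R·arcsin(sin δ₁₃ · sin(θ₁₃ − θ₁₂)) = 6367·arcsin(0.12599·sin(23.109°)) = 314.982 km
|dₓₜ| = 314.982 km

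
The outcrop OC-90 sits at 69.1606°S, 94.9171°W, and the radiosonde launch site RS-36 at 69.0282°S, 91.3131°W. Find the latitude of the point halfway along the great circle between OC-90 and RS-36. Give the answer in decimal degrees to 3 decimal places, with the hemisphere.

69.104°S

Bx = cos φ₂ cos Δλ = 0.357201,  By = cos φ₂ sin Δλ = 0.022498
φₘ = atan2(sin φ₁ + sin φ₂, √((cos φ₁ + Bx)² + By²)) = -69.10385°
λₘ = λ₁ + atan2(By, cos φ₁ + Bx) = -93.10965°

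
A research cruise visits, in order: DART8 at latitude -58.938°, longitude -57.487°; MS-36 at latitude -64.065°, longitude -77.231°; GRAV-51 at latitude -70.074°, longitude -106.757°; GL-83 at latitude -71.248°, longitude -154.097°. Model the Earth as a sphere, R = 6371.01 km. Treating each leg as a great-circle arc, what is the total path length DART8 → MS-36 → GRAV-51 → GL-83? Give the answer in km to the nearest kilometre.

DART8→MS-36: c = 0.186102 rad, d = 1185.66 km
MS-36→GRAV-51: c = 0.223406 rad, d = 1423.32 km
GRAV-51→GL-83: c = 0.267355 rad, d = 1703.32 km
Total = 1185.66 + 1423.32 + 1703.32 = 4312.30 km

4312 km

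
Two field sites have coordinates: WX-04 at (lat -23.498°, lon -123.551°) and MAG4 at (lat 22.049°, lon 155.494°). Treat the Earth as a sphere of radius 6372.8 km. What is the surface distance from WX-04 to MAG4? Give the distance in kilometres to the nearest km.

Δφ = 45.5470°,  Δλ = -80.9550°
a = sin²(Δφ/2) + cos φ₁ cos φ₂ sin²(Δλ/2) = 0.508025
c = 2·arcsin(√a) = 1.586846 rad = 90.9196°
d = R·c = 6372.8 × 1.586846 = 10112.7 km

10113 km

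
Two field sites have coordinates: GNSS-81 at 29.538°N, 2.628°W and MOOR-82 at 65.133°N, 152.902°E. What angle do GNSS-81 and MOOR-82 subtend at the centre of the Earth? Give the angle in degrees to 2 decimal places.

83.44°

Δφ = 35.5950°,  Δλ = 155.5300°
a = sin²(Δφ/2) + cos φ₁ cos φ₂ sin²(Δλ/2) = 0.442852
c = 2·arcsin(√a) = 1.456250 rad = 83.4370°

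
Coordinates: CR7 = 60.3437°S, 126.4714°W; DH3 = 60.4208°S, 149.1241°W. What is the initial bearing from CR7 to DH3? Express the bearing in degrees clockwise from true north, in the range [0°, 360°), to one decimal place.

259.7°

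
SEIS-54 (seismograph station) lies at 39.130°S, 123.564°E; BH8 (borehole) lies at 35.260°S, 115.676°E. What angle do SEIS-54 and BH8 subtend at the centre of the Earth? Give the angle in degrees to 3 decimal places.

Δφ = 3.8700°,  Δλ = -7.8880°
a = sin²(Δφ/2) + cos φ₁ cos φ₂ sin²(Δλ/2) = 0.004137
c = 2·arcsin(√a) = 0.128723 rad = 7.3753°

7.375°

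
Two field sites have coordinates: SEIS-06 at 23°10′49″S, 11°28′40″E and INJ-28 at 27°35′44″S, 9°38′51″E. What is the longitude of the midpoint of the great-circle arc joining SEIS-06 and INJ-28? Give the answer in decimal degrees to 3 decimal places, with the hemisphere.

SEIS-06: φ = -23.18028°, λ = +11.47778°
INJ-28: φ = -27.59556°, λ = +9.64750°
Bx = cos φ₂ cos Δλ = 0.885787,  By = cos φ₂ sin Δλ = -0.028306
φₘ = atan2(sin φ₁ + sin φ₂, √((cos φ₁ + Bx)² + By²)) = -25.39075°
λₘ = λ₁ + atan2(By, cos φ₁ + Bx) = 10.57938°

10.579°E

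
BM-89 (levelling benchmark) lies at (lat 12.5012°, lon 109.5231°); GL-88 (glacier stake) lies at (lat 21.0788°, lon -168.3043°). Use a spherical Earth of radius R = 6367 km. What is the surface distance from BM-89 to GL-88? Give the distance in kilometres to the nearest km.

Δφ = 8.5776°,  Δλ = 82.1726°
a = sin²(Δφ/2) + cos φ₁ cos φ₂ sin²(Δλ/2) = 0.399043
c = 2·arcsin(√a) = 1.367485 rad = 78.3511°
d = R·c = 6367 × 1.367485 = 8706.8 km

8707 km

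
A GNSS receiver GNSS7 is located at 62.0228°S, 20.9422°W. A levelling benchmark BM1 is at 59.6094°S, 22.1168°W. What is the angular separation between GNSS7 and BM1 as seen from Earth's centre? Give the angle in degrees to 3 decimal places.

2.480°

Δφ = 2.4134°,  Δλ = -1.1746°
a = sin²(Δφ/2) + cos φ₁ cos φ₂ sin²(Δλ/2) = 0.000468
c = 2·arcsin(√a) = 0.043290 rad = 2.4803°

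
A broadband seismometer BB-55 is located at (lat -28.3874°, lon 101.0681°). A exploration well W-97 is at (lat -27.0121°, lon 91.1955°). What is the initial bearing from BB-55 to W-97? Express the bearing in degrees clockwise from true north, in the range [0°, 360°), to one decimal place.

Δλ = -9.8726°
y = sin Δλ · cos φ₂ = -0.152754
x = cos φ₁ sin φ₂ − sin φ₁ cos φ₂ cos Δλ = 0.017729
θ = atan2(y, x) = -83.3798° → 276.6202° (mod 360°)

276.6°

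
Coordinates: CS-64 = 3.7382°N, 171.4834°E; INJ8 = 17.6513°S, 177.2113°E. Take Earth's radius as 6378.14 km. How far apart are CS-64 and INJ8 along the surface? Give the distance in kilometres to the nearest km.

Δφ = -21.3895°,  Δλ = 5.7279°
a = sin²(Δφ/2) + cos φ₁ cos φ₂ sin²(Δλ/2) = 0.036813
c = 2·arcsin(√a) = 0.386126 rad = 22.1234°
d = R·c = 6378.14 × 0.386126 = 2462.8 km

2463 km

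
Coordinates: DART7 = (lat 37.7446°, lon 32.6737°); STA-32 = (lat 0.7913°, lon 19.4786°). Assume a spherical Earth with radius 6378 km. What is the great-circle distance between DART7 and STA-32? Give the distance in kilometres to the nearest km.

Δφ = -36.9533°,  Δλ = -13.1951°
a = sin²(Δφ/2) + cos φ₁ cos φ₂ sin²(Δλ/2) = 0.110875
c = 2·arcsin(√a) = 0.678921 rad = 38.8993°
d = R·c = 6378 × 0.678921 = 4330.2 km

4330 km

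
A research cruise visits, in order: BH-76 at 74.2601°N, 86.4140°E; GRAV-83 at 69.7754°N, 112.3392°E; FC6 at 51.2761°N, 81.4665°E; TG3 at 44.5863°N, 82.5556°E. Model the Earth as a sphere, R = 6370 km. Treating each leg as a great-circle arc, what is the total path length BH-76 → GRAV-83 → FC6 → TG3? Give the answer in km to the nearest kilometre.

BH-76→GRAV-83: c = 0.158273 rad, d = 1008.20 km
GRAV-83→FC6: c = 0.408581 rad, d = 2602.66 km
FC6→TG3: c = 0.117448 rad, d = 748.14 km
Total = 1008.20 + 2602.66 + 748.14 = 4359.00 km

4359 km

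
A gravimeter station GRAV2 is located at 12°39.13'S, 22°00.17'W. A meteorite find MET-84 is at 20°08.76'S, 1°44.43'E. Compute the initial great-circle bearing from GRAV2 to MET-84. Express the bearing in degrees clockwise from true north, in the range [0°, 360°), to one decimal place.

GRAV2: φ = -12.65217°, λ = -22.00283°
MET-84: φ = -20.14600°, λ = +1.74050°
Δλ = 23.7433°
y = sin Δλ · cos φ₂ = 0.378006
x = cos φ₁ sin φ₂ − sin φ₁ cos φ₂ cos Δλ = -0.147824
θ = atan2(y, x) = 111.3587° → 111.3587° (mod 360°)

111.4°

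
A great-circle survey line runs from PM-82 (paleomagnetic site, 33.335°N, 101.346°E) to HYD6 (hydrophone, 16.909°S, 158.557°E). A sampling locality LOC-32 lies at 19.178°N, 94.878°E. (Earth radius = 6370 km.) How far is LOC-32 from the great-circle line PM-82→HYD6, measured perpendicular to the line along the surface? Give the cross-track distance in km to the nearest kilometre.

δ₁₃ = central angle PM-82→LOC-32 = 0.266849 rad  (haversine)
θ₁₃ = bearing PM-82→LOC-32 = 203.796°,  θ₁₂ = bearing PM-82→HYD6 = 123.270°
dₓₜ = R·arcsin(sin δ₁₃ · sin(θ₁₃ − θ₁₂)) = 6370·arcsin(0.26369·sin(80.527°)) = 1676.095 km
|dₓₜ| = 1676.095 km

1676 km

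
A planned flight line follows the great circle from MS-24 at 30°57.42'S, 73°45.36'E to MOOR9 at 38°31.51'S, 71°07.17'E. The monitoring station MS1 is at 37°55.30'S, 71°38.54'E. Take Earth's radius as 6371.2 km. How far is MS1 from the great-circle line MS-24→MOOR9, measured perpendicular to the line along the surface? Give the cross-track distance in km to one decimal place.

24.6 km

MS-24: φ = -30.95700°, λ = +73.75600°
MOOR9: φ = -38.52517°, λ = +71.11950°
MS1: φ = -37.92167°, λ = +71.64233°
δ₁₃ = central angle MS-24→MS1 = 0.125295 rad  (haversine)
θ₁₃ = bearing MS-24→MS1 = 193.463°,  θ₁₂ = bearing MS-24→MOOR9 = 195.235°
dₓₜ = R·arcsin(sin δ₁₃ · sin(θ₁₃ − θ₁₂)) = 6371.2·arcsin(0.12497·sin(-1.772°)) = -24.625 km
|dₓₜ| = 24.625 km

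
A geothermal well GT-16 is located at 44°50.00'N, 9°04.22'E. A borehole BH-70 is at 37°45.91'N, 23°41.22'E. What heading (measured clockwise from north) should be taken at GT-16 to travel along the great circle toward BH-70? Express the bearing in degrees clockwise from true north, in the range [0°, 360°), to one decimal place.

117.8°

GT-16: φ = +44.83333°, λ = +9.07033°
BH-70: φ = +37.76517°, λ = +23.68700°
Δλ = 14.6167°
y = sin Δλ · cos φ₂ = 0.199490
x = cos φ₁ sin φ₂ − sin φ₁ cos φ₂ cos Δλ = -0.105012
θ = atan2(y, x) = 117.7623° → 117.7623° (mod 360°)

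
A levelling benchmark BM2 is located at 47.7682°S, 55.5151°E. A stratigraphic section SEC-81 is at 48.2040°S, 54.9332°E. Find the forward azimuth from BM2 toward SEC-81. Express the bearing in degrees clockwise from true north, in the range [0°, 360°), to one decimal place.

221.6°

Δλ = -0.5819°
y = sin Δλ · cos φ₂ = -0.006769
x = cos φ₁ sin φ₂ − sin φ₁ cos φ₂ cos Δλ = -0.007632
θ = atan2(y, x) = -138.4289° → 221.5711° (mod 360°)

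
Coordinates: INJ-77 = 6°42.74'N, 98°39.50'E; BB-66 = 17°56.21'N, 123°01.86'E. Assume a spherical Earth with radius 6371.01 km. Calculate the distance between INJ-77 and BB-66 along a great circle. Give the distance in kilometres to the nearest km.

INJ-77: φ = +6.71233°, λ = +98.65833°
BB-66: φ = +17.93683°, λ = +123.03100°
Δφ = 11.2245°,  Δλ = 24.3727°
a = sin²(Δφ/2) + cos φ₁ cos φ₂ sin²(Δλ/2) = 0.051667
c = 2·arcsin(√a) = 0.458618 rad = 26.2769°
d = R·c = 6371.01 × 0.458618 = 2921.9 km

2922 km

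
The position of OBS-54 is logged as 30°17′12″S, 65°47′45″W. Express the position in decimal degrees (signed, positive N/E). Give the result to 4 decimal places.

lat: 30.2867° S → -30.2867°
lon: 65.7958° W → -65.7958°

-30.2867°, -65.7958°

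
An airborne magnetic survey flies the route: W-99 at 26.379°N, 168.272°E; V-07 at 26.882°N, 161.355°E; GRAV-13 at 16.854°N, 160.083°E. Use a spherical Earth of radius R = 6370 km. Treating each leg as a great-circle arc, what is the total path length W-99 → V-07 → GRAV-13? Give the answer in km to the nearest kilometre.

1812 km

W-99→V-07: c = 0.108260 rad, d = 689.62 km
V-07→GRAV-13: c = 0.176226 rad, d = 1122.56 km
Total = 689.62 + 1122.56 = 1812.17 km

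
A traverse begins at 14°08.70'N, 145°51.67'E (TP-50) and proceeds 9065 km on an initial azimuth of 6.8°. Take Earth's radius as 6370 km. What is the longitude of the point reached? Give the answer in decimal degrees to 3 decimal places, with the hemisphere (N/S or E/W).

84.420°W

TP-50: φ = +14.14500°, λ = +145.86117°
δ = d/R = 9065/6370 = 1.423077 rad
φ₂ = arcsin(sin φ₁ cos δ + cos φ₁ sin δ cos θ)
   = arcsin(0.24438·0.14718 + 0.96968·0.98911·0.99297) = 81.24228°
λ₂ = λ₁ + atan2(sin θ sin δ cos φ₁, cos δ − sin φ₁ sin φ₂) = -84.42020°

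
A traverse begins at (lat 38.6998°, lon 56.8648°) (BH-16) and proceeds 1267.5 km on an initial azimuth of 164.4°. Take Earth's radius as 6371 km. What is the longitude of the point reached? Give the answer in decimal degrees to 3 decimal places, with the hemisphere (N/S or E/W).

60.305°E

δ = d/R = 1267.5/6371 = 0.198948 rad
φ₂ = arcsin(sin φ₁ cos δ + cos φ₁ sin δ cos θ)
   = arcsin(0.62524·0.98027 + 0.78043·0.19764·-0.96316) = 27.66787°
λ₂ = λ₁ + atan2(sin θ sin δ cos φ₁, cos δ − sin φ₁ sin φ₂) = 60.30524°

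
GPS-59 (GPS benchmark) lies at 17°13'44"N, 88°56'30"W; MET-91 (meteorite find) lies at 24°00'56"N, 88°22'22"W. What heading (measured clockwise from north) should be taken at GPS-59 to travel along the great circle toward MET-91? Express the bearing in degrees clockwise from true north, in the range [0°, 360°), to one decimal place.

GPS-59: φ = +17.22889°, λ = -88.94167°
MET-91: φ = +24.01556°, λ = -88.37278°
Δλ = 0.5689°
y = sin Δλ · cos φ₂ = 0.009069
x = cos φ₁ sin φ₂ − sin φ₁ cos φ₂ cos Δλ = 0.118186
θ = atan2(y, x) = 4.3881° → 4.3881° (mod 360°)

4.4°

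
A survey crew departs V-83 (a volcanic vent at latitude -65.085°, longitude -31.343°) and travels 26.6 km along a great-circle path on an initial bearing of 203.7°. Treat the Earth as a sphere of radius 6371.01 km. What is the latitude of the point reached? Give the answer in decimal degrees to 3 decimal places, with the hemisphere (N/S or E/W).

δ = d/R = 26.6/6371.01 = 0.004175 rad
φ₂ = arcsin(sin φ₁ cos δ + cos φ₁ sin δ cos θ)
   = arcsin(-0.90693·0.99999 + 0.42127·0.00418·-0.91566) = -65.30387°
λ₂ = λ₁ + atan2(sin θ sin δ cos φ₁, cos δ − sin φ₁ sin φ₂) = -31.57314°

65.304°S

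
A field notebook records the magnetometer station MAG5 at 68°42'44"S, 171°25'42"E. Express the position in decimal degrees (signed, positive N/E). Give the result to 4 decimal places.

lat: 68.7122° S → -68.7122°
lon: 171.4283° E → +171.4283°

-68.7122°, +171.4283°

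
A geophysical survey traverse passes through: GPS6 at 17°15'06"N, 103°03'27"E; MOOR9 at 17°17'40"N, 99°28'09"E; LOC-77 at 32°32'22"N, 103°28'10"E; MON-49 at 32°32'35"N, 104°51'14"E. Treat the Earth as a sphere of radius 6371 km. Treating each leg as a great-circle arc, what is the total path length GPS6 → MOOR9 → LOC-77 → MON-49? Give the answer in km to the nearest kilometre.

2253 km

GPS6: φ = +17.25167°, λ = +103.05750°
MOOR9: φ = +17.29444°, λ = +99.46917°
LOC-77: φ = +32.53944°, λ = +103.46944°
MON-49: φ = +32.54306°, λ = +104.85389°
GPS6→MOOR9: c = 0.059808 rad, d = 381.03 km
MOOR9→LOC-77: c = 0.273434 rad, d = 1742.05 km
LOC-77→MON-49: c = 0.020370 rad, d = 129.77 km
Total = 381.03 + 1742.05 + 129.77 = 2252.86 km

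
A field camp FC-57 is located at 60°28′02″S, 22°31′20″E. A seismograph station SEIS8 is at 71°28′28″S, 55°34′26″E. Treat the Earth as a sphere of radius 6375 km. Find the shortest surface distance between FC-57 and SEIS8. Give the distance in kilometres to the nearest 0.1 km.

FC-57: φ = -60.46722°, λ = +22.52222°
SEIS8: φ = -71.47444°, λ = +55.57389°
Δφ = -11.0072°,  Δλ = 33.0517°
a = sin²(Δφ/2) + cos φ₁ cos φ₂ sin²(Δλ/2) = 0.021870
c = 2·arcsin(√a) = 0.296860 rad = 17.0088°
d = R·c = 6375 × 0.296860 = 1892.5 km

1892.5 km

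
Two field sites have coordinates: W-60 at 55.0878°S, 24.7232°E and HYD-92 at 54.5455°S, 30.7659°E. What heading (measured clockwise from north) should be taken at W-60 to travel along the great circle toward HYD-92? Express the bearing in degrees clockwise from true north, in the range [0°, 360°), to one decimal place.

83.6°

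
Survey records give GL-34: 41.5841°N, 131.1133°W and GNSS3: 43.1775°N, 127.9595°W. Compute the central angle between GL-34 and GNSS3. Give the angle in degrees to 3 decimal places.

Δφ = 1.5934°,  Δλ = 3.1538°
a = sin²(Δφ/2) + cos φ₁ cos φ₂ sin²(Δλ/2) = 0.000606
c = 2·arcsin(√a) = 0.049255 rad = 2.8221°

2.822°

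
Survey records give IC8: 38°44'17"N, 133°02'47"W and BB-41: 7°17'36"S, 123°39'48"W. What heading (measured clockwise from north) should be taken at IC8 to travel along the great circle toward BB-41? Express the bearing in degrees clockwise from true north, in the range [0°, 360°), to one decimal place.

167.2°

IC8: φ = +38.73806°, λ = -133.04639°
BB-41: φ = -7.29333°, λ = -123.66333°
Δλ = 9.3831°
y = sin Δλ · cos φ₂ = 0.161715
x = cos φ₁ sin φ₂ − sin φ₁ cos φ₂ cos Δλ = -0.711416
θ = atan2(y, x) = 167.1935° → 167.1935° (mod 360°)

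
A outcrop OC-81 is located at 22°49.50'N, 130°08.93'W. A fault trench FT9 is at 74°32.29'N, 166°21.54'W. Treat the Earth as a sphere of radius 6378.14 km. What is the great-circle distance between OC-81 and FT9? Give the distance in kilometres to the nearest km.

OC-81: φ = +22.82500°, λ = -130.14883°
FT9: φ = +74.53817°, λ = -166.35900°
Δφ = 51.7132°,  Δλ = -36.2102°
a = sin²(Δφ/2) + cos φ₁ cos φ₂ sin²(Δλ/2) = 0.213930
c = 2·arcsin(√a) = 0.961685 rad = 55.1005°
d = R·c = 6378.14 × 0.961685 = 6133.8 km

6134 km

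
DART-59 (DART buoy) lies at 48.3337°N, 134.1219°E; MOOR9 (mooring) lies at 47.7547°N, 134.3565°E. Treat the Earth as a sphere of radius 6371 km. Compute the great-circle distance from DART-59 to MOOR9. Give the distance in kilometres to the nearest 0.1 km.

Δφ = -0.5790°,  Δλ = 0.2346°
a = sin²(Δφ/2) + cos φ₁ cos φ₂ sin²(Δλ/2) = 0.000027
c = 2·arcsin(√a) = 0.010470 rad = 0.5999°
d = R·c = 6371 × 0.010470 = 66.7 km

66.7 km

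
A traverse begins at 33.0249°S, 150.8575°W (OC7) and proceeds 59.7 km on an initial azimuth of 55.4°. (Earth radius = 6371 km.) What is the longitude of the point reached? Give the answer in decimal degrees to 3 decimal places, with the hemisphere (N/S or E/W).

150.332°W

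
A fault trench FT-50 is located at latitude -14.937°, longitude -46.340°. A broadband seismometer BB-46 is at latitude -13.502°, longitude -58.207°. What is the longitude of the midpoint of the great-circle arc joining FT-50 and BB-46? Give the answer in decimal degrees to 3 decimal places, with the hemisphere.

Bx = cos φ₂ cos Δλ = 0.951580,  By = cos φ₂ sin Δλ = -0.199957
φₘ = atan2(sin φ₁ + sin φ₂, √((cos φ₁ + Bx)² + By²)) = -14.29296°
λₘ = λ₁ + atan2(By, cos φ₁ + Bx) = -52.29240°

52.292°W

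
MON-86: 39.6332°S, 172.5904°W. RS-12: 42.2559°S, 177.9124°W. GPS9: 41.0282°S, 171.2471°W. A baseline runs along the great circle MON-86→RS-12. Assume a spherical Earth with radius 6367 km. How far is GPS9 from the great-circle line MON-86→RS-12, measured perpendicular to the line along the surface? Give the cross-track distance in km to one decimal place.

192.3 km

δ₁₃ = central angle MON-86→GPS9 = 0.030202 rad  (haversine)
θ₁₃ = bearing MON-86→GPS9 = 144.152°,  θ₁₂ = bearing MON-86→RS-12 = 235.155°
dₓₜ = R·arcsin(sin δ₁₃ · sin(θ₁₃ − θ₁₂)) = 6367·arcsin(0.03020·sin(-91.003°)) = -192.267 km
|dₓₜ| = 192.267 km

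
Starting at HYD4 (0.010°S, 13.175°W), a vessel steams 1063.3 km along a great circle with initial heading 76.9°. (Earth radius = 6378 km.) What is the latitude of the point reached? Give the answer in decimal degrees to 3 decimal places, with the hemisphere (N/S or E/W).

δ = d/R = 1063.3/6378 = 0.166714 rad
φ₂ = arcsin(sin φ₁ cos δ + cos φ₁ sin δ cos θ)
   = arcsin(-0.00017·0.98614 + 1.00000·0.16594·0.22665) = 2.14560°
λ₂ = λ₁ + atan2(sin θ sin δ cos φ₁, cos δ − sin φ₁ sin φ₂) = -3.86724°

2.146°N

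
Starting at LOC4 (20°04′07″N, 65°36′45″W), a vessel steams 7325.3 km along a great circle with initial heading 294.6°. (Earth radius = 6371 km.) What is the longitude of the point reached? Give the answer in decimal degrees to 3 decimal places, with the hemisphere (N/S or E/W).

138.626°W

LOC4: φ = +20.06861°, λ = -65.61250°
δ = d/R = 7325.3/6371 = 1.149788 rad
φ₂ = arcsin(sin φ₁ cos δ + cos φ₁ sin δ cos θ)
   = arcsin(0.34315·0.40868 + 0.93928·0.91268·0.41628) = 29.80822°
λ₂ = λ₁ + atan2(sin θ sin δ cos φ₁, cos δ − sin φ₁ sin φ₂) = -138.62587°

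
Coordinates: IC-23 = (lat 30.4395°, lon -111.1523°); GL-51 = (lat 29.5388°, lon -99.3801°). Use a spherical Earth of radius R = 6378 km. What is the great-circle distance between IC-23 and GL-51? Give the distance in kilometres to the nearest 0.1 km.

Δφ = -0.9007°,  Δλ = 11.7722°
a = sin²(Δφ/2) + cos φ₁ cos φ₂ sin²(Δλ/2) = 0.007950
c = 2·arcsin(√a) = 0.178567 rad = 10.2312°
d = R·c = 6378 × 0.178567 = 1138.9 km

1138.9 km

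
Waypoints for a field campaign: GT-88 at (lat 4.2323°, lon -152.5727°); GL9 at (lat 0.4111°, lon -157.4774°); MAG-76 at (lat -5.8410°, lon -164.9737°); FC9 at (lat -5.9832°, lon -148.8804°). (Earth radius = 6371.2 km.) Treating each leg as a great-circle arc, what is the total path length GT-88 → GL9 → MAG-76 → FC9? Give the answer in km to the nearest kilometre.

3555 km

GT-88→GL9: c = 0.108448 rad, d = 690.95 km
GL9→MAG-76: c = 0.170204 rad, d = 1084.40 km
MAG-76→FC9: c = 0.279388 rad, d = 1780.04 km
Total = 690.95 + 1084.40 + 1780.04 = 3555.39 km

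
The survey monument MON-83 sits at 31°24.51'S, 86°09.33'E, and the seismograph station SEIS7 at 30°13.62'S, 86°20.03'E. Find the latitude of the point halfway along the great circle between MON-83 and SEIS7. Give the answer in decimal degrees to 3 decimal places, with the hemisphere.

MON-83: φ = -31.40850°, λ = +86.15550°
SEIS7: φ = -30.22700°, λ = +86.33383°
Bx = cos φ₂ cos Δλ = 0.864033,  By = cos φ₂ sin Δλ = 0.002689
φₘ = atan2(sin φ₁ + sin φ₂, √((cos φ₁ + Bx)² + By²)) = -30.81778°
λₘ = λ₁ + atan2(By, cos φ₁ + Bx) = 86.24522°

30.818°S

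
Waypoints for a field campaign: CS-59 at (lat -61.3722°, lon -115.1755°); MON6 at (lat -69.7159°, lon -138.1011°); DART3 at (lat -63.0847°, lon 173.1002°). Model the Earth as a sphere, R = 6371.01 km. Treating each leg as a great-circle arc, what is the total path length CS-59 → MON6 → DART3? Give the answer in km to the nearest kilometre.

CS-59→MON6: c = 0.218168 rad, d = 1389.95 km
MON6→DART3: c = 0.348896 rad, d = 2222.82 km
Total = 1389.95 + 2222.82 = 3612.77 km

3613 km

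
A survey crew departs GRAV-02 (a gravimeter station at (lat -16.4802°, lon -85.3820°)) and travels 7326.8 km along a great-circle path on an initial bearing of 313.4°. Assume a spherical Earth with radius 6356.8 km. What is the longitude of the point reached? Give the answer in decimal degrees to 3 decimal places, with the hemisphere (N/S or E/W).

134.858°W

δ = d/R = 7326.8/6356.8 = 1.152592 rad
φ₂ = arcsin(sin φ₁ cos δ + cos φ₁ sin δ cos θ)
   = arcsin(-0.28368·0.40612 + 0.95892·0.91382·0.68709) = 29.13507°
λ₂ = λ₁ + atan2(sin θ sin δ cos φ₁, cos δ − sin φ₁ sin φ₂) = -134.85809°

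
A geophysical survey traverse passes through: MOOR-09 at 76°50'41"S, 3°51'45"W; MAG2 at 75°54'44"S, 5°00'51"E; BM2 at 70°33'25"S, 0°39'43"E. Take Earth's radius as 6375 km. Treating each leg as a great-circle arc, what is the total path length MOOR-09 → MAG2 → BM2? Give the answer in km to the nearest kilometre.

866 km

MOOR-09: φ = -76.84472°, λ = -3.86250°
MAG2: φ = -75.91222°, λ = +5.01417°
BM2: φ = -70.55694°, λ = +0.66194°
MOOR-09→MAG2: c = 0.039901 rad, d = 254.37 km
MAG2→BM2: c = 0.095938 rad, d = 611.60 km
Total = 254.37 + 611.60 = 865.97 km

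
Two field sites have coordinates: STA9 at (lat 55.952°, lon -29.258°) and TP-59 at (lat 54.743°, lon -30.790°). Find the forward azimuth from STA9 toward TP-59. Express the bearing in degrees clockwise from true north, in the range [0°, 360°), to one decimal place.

Δλ = -1.5320°
y = sin Δλ · cos φ₂ = -0.015433
x = cos φ₁ sin φ₂ − sin φ₁ cos φ₂ cos Δλ = -0.020929
θ = atan2(y, x) = -143.5947° → 216.4053° (mod 360°)

216.4°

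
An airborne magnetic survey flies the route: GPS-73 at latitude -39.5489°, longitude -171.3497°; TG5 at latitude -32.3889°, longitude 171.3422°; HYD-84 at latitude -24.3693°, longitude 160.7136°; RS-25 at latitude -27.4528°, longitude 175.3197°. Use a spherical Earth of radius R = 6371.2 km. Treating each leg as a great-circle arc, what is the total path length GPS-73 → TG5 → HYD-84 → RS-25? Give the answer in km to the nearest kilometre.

4613 km

GPS-73→TG5: c = 0.273919 rad, d = 1745.19 km
TG5→HYD-84: c = 0.214779 rad, d = 1368.40 km
HYD-84→RS-25: c = 0.235367 rad, d = 1499.57 km
Total = 1745.19 + 1368.40 + 1499.57 = 4613.16 km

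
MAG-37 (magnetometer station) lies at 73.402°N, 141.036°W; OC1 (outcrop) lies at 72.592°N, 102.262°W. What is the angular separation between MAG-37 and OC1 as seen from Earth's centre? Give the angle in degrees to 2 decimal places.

11.17°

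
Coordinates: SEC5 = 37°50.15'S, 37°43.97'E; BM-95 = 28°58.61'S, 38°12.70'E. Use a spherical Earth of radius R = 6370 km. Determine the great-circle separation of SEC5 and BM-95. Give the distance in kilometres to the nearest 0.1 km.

SEC5: φ = -37.83583°, λ = +37.73283°
BM-95: φ = -28.97683°, λ = +38.21167°
Δφ = 8.8590°,  Δλ = 0.4788°
a = sin²(Δφ/2) + cos φ₁ cos φ₂ sin²(Δλ/2) = 0.005977
c = 2·arcsin(√a) = 0.154775 rad = 8.8680°
d = R·c = 6370 × 0.154775 = 985.9 km

985.9 km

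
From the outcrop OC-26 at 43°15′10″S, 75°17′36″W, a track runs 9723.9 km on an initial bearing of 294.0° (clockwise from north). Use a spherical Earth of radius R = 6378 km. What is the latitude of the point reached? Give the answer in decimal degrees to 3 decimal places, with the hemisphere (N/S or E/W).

OC-26: φ = -43.25278°, λ = -75.29333°
δ = d/R = 9723.9/6378 = 1.524600 rad
φ₂ = arcsin(sin φ₁ cos δ + cos φ₁ sin δ cos θ)
   = arcsin(-0.68522·0.04618 + 0.72834·0.99893·0.40674) = 15.32432°
λ₂ = λ₁ + atan2(sin θ sin δ cos φ₁, cos δ − sin φ₁ sin φ₂) = -146.41595°

15.324°N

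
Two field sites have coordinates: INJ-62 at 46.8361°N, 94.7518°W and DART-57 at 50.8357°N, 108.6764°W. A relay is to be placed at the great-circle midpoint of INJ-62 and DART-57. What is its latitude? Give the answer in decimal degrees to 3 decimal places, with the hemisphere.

49.046°N

Bx = cos φ₂ cos Δλ = 0.612987,  By = cos φ₂ sin Δλ = -0.151978
φₘ = atan2(sin φ₁ + sin φ₂, √((cos φ₁ + Bx)² + By²)) = 49.04559°
λₘ = λ₁ + atan2(By, cos φ₁ + Bx) = -101.43468°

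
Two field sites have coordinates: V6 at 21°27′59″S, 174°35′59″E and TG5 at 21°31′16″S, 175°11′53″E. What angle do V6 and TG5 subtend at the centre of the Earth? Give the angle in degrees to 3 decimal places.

V6: φ = -21.46639°, λ = +174.59972°
TG5: φ = -21.52111°, λ = +175.19806°
Δφ = -0.0547°,  Δλ = 0.5983°
a = sin²(Δφ/2) + cos φ₁ cos φ₂ sin²(Δλ/2) = 0.000024
c = 2·arcsin(√a) = 0.009763 rad = 0.5594°

0.559°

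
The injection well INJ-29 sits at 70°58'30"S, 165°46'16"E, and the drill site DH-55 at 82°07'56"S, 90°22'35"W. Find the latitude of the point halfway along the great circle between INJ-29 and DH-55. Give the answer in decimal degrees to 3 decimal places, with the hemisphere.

80.559°S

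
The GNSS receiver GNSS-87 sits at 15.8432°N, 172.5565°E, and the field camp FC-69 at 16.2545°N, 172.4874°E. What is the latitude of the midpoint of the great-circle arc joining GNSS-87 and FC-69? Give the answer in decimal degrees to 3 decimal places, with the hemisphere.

Bx = cos φ₂ cos Δλ = 0.960027,  By = cos φ₂ sin Δλ = -0.001158
φₘ = atan2(sin φ₁ + sin φ₂, √((cos φ₁ + Bx)² + By²)) = 16.04885°
λₘ = λ₁ + atan2(By, cos φ₁ + Bx) = 172.52199°

16.049°N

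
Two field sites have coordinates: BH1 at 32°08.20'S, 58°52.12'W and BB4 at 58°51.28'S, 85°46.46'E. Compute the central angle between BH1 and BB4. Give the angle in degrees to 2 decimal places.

BH1: φ = -32.13667°, λ = -58.86867°
BB4: φ = -58.85467°, λ = +85.77433°
Δφ = -26.7180°,  Δλ = 144.6430°
a = sin²(Δφ/2) + cos φ₁ cos φ₂ sin²(Δλ/2) = 0.450961
c = 2·arcsin(√a) = 1.472560 rad = 84.3715°

84.37°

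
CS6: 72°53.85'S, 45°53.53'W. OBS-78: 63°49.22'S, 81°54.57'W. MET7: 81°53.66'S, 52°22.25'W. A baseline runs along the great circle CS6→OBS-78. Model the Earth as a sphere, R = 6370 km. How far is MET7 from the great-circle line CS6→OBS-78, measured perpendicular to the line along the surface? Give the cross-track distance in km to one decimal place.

993.0 km

CS6: φ = -72.89750°, λ = -45.89217°
OBS-78: φ = -63.82033°, λ = -81.90950°
MET7: φ = -81.89433°, λ = -52.37083°
δ₁₃ = central angle CS6→MET7 = 0.158709 rad  (haversine)
θ₁₃ = bearing CS6→MET7 = 185.777°,  θ₁₂ = bearing CS6→OBS-78 = 286.563°
dₓₜ = R·arcsin(sin δ₁₃ · sin(θ₁₃ − θ₁₂)) = 6370·arcsin(0.15804·sin(-100.785°)) = -992.969 km
|dₓₜ| = 992.969 km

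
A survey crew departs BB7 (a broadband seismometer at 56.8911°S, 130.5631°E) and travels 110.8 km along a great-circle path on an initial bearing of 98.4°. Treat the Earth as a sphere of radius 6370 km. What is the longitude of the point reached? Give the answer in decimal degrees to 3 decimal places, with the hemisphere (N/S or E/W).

δ = d/R = 110.8/6370 = 0.017394 rad
φ₂ = arcsin(sin φ₁ cos δ + cos φ₁ sin δ cos θ)
   = arcsin(-0.83763·0.99985 + 0.54623·0.01739·-0.14608) = -57.02362°
λ₂ = λ₁ + atan2(sin θ sin δ cos φ₁, cos δ − sin φ₁ sin φ₂) = 132.37468°

132.375°E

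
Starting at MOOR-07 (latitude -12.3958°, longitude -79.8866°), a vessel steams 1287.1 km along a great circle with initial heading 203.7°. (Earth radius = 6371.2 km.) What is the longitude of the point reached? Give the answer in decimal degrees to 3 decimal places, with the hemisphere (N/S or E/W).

δ = d/R = 1287.1/6371.2 = 0.202018 rad
φ₂ = arcsin(sin φ₁ cos δ + cos φ₁ sin δ cos θ)
   = arcsin(-0.21466·0.97966 + 0.97669·0.20065·-0.91566) = -22.93834°
λ₂ = λ₁ + atan2(sin θ sin δ cos φ₁, cos δ − sin φ₁ sin φ₂) = -84.91069°

84.911°W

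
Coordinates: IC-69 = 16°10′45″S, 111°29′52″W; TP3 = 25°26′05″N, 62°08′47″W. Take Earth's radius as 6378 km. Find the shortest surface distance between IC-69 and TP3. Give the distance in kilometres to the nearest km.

7075 km

IC-69: φ = -16.17917°, λ = -111.49778°
TP3: φ = +25.43472°, λ = -62.14639°
Δφ = 41.6139°,  Δλ = 49.3514°
a = sin²(Δφ/2) + cos φ₁ cos φ₂ sin²(Δλ/2) = 0.277346
c = 2·arcsin(√a) = 1.109277 rad = 63.5569°
d = R·c = 6378 × 1.109277 = 7075.0 km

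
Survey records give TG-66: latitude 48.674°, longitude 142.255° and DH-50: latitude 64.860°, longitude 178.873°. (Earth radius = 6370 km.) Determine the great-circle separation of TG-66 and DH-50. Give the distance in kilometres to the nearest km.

Δφ = 16.1860°,  Δλ = 36.6180°
a = sin²(Δφ/2) + cos φ₁ cos φ₂ sin²(Δλ/2) = 0.047504
c = 2·arcsin(√a) = 0.439434 rad = 25.1777°
d = R·c = 6370 × 0.439434 = 2799.2 km

2799 km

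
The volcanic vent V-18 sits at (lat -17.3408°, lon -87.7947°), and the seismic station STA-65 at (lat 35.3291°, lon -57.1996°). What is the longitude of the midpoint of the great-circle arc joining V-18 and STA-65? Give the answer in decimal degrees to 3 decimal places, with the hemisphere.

73.725°W

Bx = cos φ₂ cos Δλ = 0.702267,  By = cos φ₂ sin Δλ = 0.415238
φₘ = atan2(sin φ₁ + sin φ₂, √((cos φ₁ + Bx)² + By²)) = 9.31673°
λₘ = λ₁ + atan2(By, cos φ₁ + Bx) = -73.72479°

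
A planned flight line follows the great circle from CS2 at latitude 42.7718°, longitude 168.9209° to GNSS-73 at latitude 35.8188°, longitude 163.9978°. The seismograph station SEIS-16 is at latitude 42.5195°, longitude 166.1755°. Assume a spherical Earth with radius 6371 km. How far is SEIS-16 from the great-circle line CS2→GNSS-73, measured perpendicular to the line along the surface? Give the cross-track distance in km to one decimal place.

181.9 km

δ₁₃ = central angle CS2→SEIS-16 = 0.035518 rad  (haversine)
θ₁₃ = bearing CS2→SEIS-16 = 263.810°,  θ₁₂ = bearing CS2→GNSS-73 = 210.313°
dₓₜ = R·arcsin(sin δ₁₃ · sin(θ₁₃ − θ₁₂)) = 6371·arcsin(0.03551·sin(53.497°)) = 181.878 km
|dₓₜ| = 181.878 km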